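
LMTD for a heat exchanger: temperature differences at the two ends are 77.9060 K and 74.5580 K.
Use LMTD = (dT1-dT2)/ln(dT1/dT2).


dT1/dT2 = 1.0449
ln(dT1/dT2) = 0.0439
LMTD = 3.3480 / 0.0439 = 76.2197 K

76.2197 K


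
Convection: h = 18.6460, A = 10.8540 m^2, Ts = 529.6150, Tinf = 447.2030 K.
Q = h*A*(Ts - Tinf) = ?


dT = 82.4120 K
Q = 18.6460 * 10.8540 * 82.4120 = 16678.8442 W

16678.8442 W


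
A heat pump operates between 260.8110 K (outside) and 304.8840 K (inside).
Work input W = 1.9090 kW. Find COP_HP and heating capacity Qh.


COP = 304.8840 / 44.0730 = 6.9177
Qh = 6.9177 * 1.9090 = 13.2059 kW

COP = 6.9177, Qh = 13.2059 kW


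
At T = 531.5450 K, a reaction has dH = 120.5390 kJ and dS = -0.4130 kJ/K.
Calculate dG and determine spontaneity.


T*dS = 531.5450 * -0.4130 = -219.5281 kJ
dG = 120.5390 + 219.5281 = 340.0671 kJ (non-spontaneous)

dG = 340.0671 kJ, non-spontaneous


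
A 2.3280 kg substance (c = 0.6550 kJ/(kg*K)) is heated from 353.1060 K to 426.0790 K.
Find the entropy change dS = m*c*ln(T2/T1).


T2/T1 = 1.2067
ln(T2/T1) = 0.1879
dS = 2.3280 * 0.6550 * 0.1879 = 0.2865 kJ/K

0.2865 kJ/K


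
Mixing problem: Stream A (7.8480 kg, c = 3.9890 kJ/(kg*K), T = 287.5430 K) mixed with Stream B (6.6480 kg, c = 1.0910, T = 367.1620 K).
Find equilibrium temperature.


num = 11664.7411
den = 38.5586
Tf = 302.5195 K

302.5195 K


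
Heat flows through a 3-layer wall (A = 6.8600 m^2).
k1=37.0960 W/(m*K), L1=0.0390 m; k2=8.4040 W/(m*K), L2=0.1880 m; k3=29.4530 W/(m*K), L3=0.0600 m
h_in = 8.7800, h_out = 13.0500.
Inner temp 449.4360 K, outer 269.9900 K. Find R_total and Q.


R_conv_in = 1/(8.7800*6.8600) = 0.0166
R_1 = 0.0390/(37.0960*6.8600) = 0.0002
R_2 = 0.1880/(8.4040*6.8600) = 0.0033
R_3 = 0.0600/(29.4530*6.8600) = 0.0003
R_conv_out = 1/(13.0500*6.8600) = 0.0112
R_total = 0.0315 K/W
Q = 179.4460 / 0.0315 = 5699.5381 W

R_total = 0.0315 K/W, Q = 5699.5381 W


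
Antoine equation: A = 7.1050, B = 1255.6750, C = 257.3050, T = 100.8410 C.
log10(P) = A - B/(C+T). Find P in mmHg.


C+T = 358.1460
B/(C+T) = 3.5060
log10(P) = 7.1050 - 3.5060 = 3.5990
P = 10^3.5990 = 3971.5293 mmHg

3971.5293 mmHg


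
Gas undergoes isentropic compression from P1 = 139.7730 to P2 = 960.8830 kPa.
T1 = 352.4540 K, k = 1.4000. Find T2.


(k-1)/k = 0.2857
(P2/P1)^exp = 1.7347
T2 = 352.4540 * 1.7347 = 611.3866 K

611.3866 K


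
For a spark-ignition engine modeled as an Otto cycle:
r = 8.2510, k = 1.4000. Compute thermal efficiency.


r^(k-1) = 2.3260
eta = 1 - 1/2.3260 = 0.5701 = 57.0070%

57.0070%


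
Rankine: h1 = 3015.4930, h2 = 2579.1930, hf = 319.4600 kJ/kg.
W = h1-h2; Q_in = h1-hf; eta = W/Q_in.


W = 436.3000 kJ/kg
Q_in = 2696.0330 kJ/kg
eta = 0.1618 = 16.1830%

eta = 16.1830%


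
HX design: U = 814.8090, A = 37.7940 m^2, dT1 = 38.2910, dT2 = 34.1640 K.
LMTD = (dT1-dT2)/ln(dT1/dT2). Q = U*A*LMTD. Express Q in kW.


LMTD = 36.1883 K
Q = 814.8090 * 37.7940 * 36.1883 = 1114414.3788 W = 1114.4144 kW

1114.4144 kW


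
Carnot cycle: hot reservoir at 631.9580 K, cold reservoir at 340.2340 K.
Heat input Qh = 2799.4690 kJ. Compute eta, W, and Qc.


eta = 1 - 340.2340/631.9580 = 0.4616
W = 0.4616 * 2799.4690 = 1292.2889 kJ
Qc = 2799.4690 - 1292.2889 = 1507.1801 kJ

eta = 46.1619%, W = 1292.2889 kJ, Qc = 1507.1801 kJ


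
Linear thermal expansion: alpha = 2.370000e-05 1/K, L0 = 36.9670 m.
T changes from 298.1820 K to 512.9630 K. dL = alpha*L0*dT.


dT = 214.7810 K
dL = 2.370000e-05 * 36.9670 * 214.7810 = 0.188173 m
L_final = 37.155173 m

dL = 0.188173 m


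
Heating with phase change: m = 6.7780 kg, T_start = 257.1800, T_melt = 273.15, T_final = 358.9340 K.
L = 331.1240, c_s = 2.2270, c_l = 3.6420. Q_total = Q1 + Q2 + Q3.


Q1 (sensible, solid) = 6.7780 * 2.2270 * 15.9700 = 241.0609 kJ
Q2 (latent) = 6.7780 * 331.1240 = 2244.3585 kJ
Q3 (sensible, liquid) = 6.7780 * 3.6420 * 85.7840 = 2117.6189 kJ
Q_total = 4603.0382 kJ

4603.0382 kJ


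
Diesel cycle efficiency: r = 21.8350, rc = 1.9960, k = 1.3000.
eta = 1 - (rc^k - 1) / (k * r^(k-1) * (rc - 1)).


r^(k-1) = 2.5220
rc^k = 2.4559
eta = 0.5542 = 55.4159%

55.4159%


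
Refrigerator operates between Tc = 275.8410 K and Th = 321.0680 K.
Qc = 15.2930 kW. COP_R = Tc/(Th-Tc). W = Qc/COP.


COP = 275.8410 / 45.2270 = 6.0990
W = 15.2930 / 6.0990 = 2.5074 kW

COP = 6.0990, W = 2.5074 kW


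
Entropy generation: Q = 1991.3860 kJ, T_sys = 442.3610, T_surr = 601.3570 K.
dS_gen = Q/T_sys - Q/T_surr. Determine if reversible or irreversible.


dS_sys = 1991.3860/442.3610 = 4.5017 kJ/K
dS_surr = -1991.3860/601.3570 = -3.3115 kJ/K
dS_gen = 4.5017 - 3.3115 = 1.1902 kJ/K (irreversible)

dS_gen = 1.1902 kJ/K, irreversible


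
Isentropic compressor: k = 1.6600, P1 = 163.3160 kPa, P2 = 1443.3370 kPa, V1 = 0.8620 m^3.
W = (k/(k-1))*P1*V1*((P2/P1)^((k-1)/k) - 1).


(k-1)/k = 0.3976
(P2/P1)^exp = 2.3782
W = 2.5152 * 163.3160 * 0.8620 * (2.3782 - 1) = 488.0050 kJ

488.0050 kJ


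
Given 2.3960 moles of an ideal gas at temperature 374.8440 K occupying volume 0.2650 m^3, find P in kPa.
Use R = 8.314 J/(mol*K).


P = nRT/V = 2.3960 * 8.314 * 374.8440 / 0.2650
= 7467.0214 / 0.2650 = 28177.4393 Pa = 28.1774 kPa

28.1774 kPa


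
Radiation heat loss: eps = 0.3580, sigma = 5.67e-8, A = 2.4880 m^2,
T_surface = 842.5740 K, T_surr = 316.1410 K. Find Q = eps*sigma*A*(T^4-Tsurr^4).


T^4 = 5.0400e+11
Tsurr^4 = 9.9890e+09
Q = 0.3580 * 5.67e-8 * 2.4880 * 4.9401e+11 = 24949.0933 W

24949.0933 W


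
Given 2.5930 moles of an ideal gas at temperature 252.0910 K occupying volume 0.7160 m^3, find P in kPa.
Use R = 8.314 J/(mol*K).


P = nRT/V = 2.5930 * 8.314 * 252.0910 / 0.7160
= 5434.6287 / 0.7160 = 7590.2635 Pa = 7.5903 kPa

7.5903 kPa


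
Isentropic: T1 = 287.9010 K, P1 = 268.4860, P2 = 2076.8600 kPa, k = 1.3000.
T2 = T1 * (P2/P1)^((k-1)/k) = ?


(k-1)/k = 0.2308
(P2/P1)^exp = 1.6034
T2 = 287.9010 * 1.6034 = 461.6133 K

461.6133 K


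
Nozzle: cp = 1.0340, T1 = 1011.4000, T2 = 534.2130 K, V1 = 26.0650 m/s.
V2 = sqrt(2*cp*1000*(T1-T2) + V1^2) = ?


dT = 477.1870 K
2*cp*1000*dT = 986822.7160
V1^2 = 679.3842
V2 = sqrt(987502.1002) = 993.7314 m/s

993.7314 m/s


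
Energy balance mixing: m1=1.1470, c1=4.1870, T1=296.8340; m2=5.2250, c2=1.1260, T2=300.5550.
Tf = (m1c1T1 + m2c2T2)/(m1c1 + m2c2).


num = 3193.8123
den = 10.6858
Tf = 298.8827 K

298.8827 K


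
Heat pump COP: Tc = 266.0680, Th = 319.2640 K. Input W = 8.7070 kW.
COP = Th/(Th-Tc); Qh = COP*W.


COP = 319.2640 / 53.1960 = 6.0017
Qh = 6.0017 * 8.7070 = 52.2564 kW

COP = 6.0017, Qh = 52.2564 kW


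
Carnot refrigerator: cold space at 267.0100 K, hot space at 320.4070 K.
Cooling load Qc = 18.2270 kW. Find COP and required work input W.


COP = 267.0100 / 53.3970 = 5.0005
W = 18.2270 / 5.0005 = 3.6451 kW

COP = 5.0005, W = 3.6451 kW


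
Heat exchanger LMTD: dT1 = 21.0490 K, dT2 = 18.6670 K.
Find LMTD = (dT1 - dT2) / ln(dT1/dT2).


dT1/dT2 = 1.1276
ln(dT1/dT2) = 0.1201
LMTD = 2.3820 / 0.1201 = 19.8342 K

19.8342 K


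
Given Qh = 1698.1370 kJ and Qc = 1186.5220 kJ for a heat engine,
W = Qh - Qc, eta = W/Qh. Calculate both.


W = 1698.1370 - 1186.5220 = 511.6150 kJ
eta = 511.6150 / 1698.1370 = 0.3013 = 30.1280%

W = 511.6150 kJ, eta = 30.1280%


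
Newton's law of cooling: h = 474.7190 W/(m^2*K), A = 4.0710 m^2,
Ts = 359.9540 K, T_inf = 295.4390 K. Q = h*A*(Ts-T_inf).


dT = 64.5150 K
Q = 474.7190 * 4.0710 * 64.5150 = 124680.4664 W

124680.4664 W


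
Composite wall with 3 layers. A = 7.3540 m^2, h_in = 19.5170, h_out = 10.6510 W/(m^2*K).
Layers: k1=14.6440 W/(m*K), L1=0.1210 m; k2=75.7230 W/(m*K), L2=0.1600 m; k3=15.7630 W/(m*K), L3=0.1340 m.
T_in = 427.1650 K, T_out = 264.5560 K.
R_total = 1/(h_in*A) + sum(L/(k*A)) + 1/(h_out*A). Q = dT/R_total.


R_conv_in = 1/(19.5170*7.3540) = 0.0070
R_1 = 0.1210/(14.6440*7.3540) = 0.0011
R_2 = 0.1600/(75.7230*7.3540) = 0.0003
R_3 = 0.1340/(15.7630*7.3540) = 0.0012
R_conv_out = 1/(10.6510*7.3540) = 0.0128
R_total = 0.0223 K/W
Q = 162.6090 / 0.0223 = 7291.5395 W

R_total = 0.0223 K/W, Q = 7291.5395 W


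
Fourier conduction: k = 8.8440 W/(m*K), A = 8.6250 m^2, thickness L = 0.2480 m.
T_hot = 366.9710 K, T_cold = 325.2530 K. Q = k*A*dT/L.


dT = 41.7180 K
Q = 8.8440 * 8.6250 * 41.7180 / 0.2480 = 12831.5652 W

12831.5652 W


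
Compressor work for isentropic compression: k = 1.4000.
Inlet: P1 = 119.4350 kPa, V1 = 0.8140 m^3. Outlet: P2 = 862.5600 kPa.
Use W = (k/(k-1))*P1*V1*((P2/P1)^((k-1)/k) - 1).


(k-1)/k = 0.2857
(P2/P1)^exp = 1.7593
W = 3.5000 * 119.4350 * 0.8140 * (1.7593 - 1) = 258.3547 kJ

258.3547 kJ


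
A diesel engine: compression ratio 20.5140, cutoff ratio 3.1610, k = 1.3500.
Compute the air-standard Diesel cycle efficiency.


r^(k-1) = 2.8788
rc^k = 4.7289
eta = 0.5560 = 55.6005%

55.6005%


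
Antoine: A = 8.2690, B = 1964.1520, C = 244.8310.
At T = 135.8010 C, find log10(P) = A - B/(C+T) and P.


C+T = 380.6320
B/(C+T) = 5.1602
log10(P) = 8.2690 - 5.1602 = 3.1088
P = 10^3.1088 = 1284.5802 mmHg

1284.5802 mmHg


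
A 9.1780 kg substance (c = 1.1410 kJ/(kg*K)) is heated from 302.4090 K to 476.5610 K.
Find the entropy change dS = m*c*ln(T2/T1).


T2/T1 = 1.5759
ln(T2/T1) = 0.4548
dS = 9.1780 * 1.1410 * 0.4548 = 4.7629 kJ/K

4.7629 kJ/K


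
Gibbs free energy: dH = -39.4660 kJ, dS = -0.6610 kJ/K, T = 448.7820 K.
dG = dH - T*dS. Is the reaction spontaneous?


T*dS = 448.7820 * -0.6610 = -296.6449 kJ
dG = -39.4660 + 296.6449 = 257.1789 kJ (non-spontaneous)

dG = 257.1789 kJ, non-spontaneous


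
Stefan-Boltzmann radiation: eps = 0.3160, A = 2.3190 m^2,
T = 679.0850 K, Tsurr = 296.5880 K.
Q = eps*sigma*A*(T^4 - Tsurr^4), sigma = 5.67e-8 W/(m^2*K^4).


T^4 = 2.1267e+11
Tsurr^4 = 7.7377e+09
Q = 0.3160 * 5.67e-8 * 2.3190 * 2.0493e+11 = 8514.7356 W

8514.7356 W


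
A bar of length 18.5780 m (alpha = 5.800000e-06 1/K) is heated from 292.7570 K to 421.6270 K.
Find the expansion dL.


dT = 128.8700 K
dL = 5.800000e-06 * 18.5780 * 128.8700 = 0.013886 m
L_final = 18.591886 m

dL = 0.013886 m


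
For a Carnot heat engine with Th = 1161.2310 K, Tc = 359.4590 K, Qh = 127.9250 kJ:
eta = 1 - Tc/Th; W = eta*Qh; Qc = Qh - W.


eta = 1 - 359.4590/1161.2310 = 0.6905
W = 0.6905 * 127.9250 = 88.3258 kJ
Qc = 127.9250 - 88.3258 = 39.5992 kJ

eta = 69.0450%, W = 88.3258 kJ, Qc = 39.5992 kJ


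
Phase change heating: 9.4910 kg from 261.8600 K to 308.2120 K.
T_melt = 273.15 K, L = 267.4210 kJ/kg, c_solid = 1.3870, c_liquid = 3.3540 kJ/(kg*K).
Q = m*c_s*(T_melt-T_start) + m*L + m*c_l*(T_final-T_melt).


Q1 (sensible, solid) = 9.4910 * 1.3870 * 11.2900 = 148.6218 kJ
Q2 (latent) = 9.4910 * 267.4210 = 2538.0927 kJ
Q3 (sensible, liquid) = 9.4910 * 3.3540 * 35.0620 = 1116.1221 kJ
Q_total = 3802.8366 kJ

3802.8366 kJ


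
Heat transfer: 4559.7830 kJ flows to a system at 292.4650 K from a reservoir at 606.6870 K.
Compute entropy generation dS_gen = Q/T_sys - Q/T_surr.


dS_sys = 4559.7830/292.4650 = 15.5909 kJ/K
dS_surr = -4559.7830/606.6870 = -7.5159 kJ/K
dS_gen = 15.5909 - 7.5159 = 8.0750 kJ/K (irreversible)

dS_gen = 8.0750 kJ/K, irreversible


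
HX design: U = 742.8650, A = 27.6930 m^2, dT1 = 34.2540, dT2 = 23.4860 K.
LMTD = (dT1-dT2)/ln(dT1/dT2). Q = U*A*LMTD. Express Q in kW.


LMTD = 28.5321 K
Q = 742.8650 * 27.6930 * 28.5321 = 586967.9393 W = 586.9679 kW

586.9679 kW


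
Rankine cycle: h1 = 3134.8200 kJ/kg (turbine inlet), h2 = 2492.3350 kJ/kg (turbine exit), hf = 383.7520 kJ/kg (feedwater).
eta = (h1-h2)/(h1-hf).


W = 642.4850 kJ/kg
Q_in = 2751.0680 kJ/kg
eta = 0.2335 = 23.3540%

eta = 23.3540%


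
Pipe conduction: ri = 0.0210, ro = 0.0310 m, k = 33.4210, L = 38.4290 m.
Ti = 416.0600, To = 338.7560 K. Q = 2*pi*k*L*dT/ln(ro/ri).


dT = 77.3040 K
ln(ro/ri) = 0.3895
Q = 2*pi*33.4210*38.4290*77.3040 / 0.3895 = 1601740.5990 W

1601740.5990 W


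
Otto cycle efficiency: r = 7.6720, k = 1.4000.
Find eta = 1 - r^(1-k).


r^(k-1) = 2.2592
eta = 1 - 1/2.2592 = 0.5574 = 55.7374%

55.7374%


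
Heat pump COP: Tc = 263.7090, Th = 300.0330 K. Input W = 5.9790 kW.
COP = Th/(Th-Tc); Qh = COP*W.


COP = 300.0330 / 36.3240 = 8.2599
Qh = 8.2599 * 5.9790 = 49.3860 kW

COP = 8.2599, Qh = 49.3860 kW


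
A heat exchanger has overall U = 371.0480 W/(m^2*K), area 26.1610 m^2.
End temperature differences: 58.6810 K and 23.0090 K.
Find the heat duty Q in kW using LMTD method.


LMTD = 38.1017 K
Q = 371.0480 * 26.1610 * 38.1017 = 369852.9494 W = 369.8529 kW

369.8529 kW


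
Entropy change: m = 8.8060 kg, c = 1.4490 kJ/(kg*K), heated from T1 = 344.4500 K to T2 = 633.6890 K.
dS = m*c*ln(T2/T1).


T2/T1 = 1.8397
ln(T2/T1) = 0.6096
dS = 8.8060 * 1.4490 * 0.6096 = 7.7786 kJ/K

7.7786 kJ/K


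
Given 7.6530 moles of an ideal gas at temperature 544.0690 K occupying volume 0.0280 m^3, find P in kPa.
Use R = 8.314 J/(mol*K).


P = nRT/V = 7.6530 * 8.314 * 544.0690 / 0.0280
= 34617.5011 / 0.0280 = 1236339.3255 Pa = 1236.3393 kPa

1236.3393 kPa


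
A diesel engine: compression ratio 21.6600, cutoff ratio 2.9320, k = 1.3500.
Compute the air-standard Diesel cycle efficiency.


r^(k-1) = 2.9341
rc^k = 4.2724
eta = 0.5724 = 57.2393%

57.2393%


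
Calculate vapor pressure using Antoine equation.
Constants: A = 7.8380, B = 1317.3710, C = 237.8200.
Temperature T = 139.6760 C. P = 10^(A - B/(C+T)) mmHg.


C+T = 377.4960
B/(C+T) = 3.4898
log10(P) = 7.8380 - 3.4898 = 4.3482
P = 10^4.3482 = 22296.5937 mmHg

22296.5937 mmHg


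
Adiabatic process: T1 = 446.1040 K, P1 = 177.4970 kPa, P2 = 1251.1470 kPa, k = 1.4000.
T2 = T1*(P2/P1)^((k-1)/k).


(k-1)/k = 0.2857
(P2/P1)^exp = 1.7471
T2 = 446.1040 * 1.7471 = 779.3909 K

779.3909 K


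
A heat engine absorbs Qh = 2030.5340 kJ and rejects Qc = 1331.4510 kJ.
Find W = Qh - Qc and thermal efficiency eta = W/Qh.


W = 2030.5340 - 1331.4510 = 699.0830 kJ
eta = 699.0830 / 2030.5340 = 0.3443 = 34.4285%

W = 699.0830 kJ, eta = 34.4285%


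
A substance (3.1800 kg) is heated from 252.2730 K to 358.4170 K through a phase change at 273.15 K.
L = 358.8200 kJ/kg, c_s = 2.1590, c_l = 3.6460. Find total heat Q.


Q1 (sensible, solid) = 3.1800 * 2.1590 * 20.8770 = 143.3335 kJ
Q2 (latent) = 3.1800 * 358.8200 = 1141.0476 kJ
Q3 (sensible, liquid) = 3.1800 * 3.6460 * 85.2670 = 988.6095 kJ
Q_total = 2272.9906 kJ

2272.9906 kJ


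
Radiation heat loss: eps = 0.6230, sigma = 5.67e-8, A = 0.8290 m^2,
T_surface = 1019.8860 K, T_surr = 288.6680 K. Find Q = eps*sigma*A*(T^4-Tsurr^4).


T^4 = 1.0819e+12
Tsurr^4 = 6.9438e+09
Q = 0.6230 * 5.67e-8 * 0.8290 * 1.0750e+12 = 31480.0887 W

31480.0887 W


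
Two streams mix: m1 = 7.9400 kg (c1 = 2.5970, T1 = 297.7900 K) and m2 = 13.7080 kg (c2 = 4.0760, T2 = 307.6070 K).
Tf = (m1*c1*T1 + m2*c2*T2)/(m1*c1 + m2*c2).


num = 23327.6579
den = 76.4940
Tf = 304.9607 K

304.9607 K


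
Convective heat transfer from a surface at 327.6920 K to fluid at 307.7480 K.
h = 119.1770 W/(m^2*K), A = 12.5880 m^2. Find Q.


dT = 19.9440 K
Q = 119.1770 * 12.5880 * 19.9440 = 29919.9903 W

29919.9903 W


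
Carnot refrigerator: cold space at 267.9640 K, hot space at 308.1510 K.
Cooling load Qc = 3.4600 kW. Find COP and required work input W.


COP = 267.9640 / 40.1870 = 6.6679
W = 3.4600 / 6.6679 = 0.5189 kW

COP = 6.6679, W = 0.5189 kW


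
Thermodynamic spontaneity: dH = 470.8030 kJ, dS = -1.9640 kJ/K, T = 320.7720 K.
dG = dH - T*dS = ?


T*dS = 320.7720 * -1.9640 = -629.9962 kJ
dG = 470.8030 + 629.9962 = 1100.7992 kJ (non-spontaneous)

dG = 1100.7992 kJ, non-spontaneous


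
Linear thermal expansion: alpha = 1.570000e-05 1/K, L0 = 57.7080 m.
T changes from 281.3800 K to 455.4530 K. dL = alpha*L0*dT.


dT = 174.0730 K
dL = 1.570000e-05 * 57.7080 * 174.0730 = 0.157713 m
L_final = 57.865713 m

dL = 0.157713 m


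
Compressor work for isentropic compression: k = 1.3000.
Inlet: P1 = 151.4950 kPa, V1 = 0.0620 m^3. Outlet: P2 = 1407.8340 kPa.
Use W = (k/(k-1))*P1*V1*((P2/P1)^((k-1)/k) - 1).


(k-1)/k = 0.2308
(P2/P1)^exp = 1.6727
W = 4.3333 * 151.4950 * 0.0620 * (1.6727 - 1) = 27.3803 kJ

27.3803 kJ


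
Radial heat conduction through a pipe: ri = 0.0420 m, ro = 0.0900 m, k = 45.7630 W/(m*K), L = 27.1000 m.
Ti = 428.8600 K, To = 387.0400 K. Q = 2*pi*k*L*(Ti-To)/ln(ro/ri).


dT = 41.8200 K
ln(ro/ri) = 0.7621
Q = 2*pi*45.7630*27.1000*41.8200 / 0.7621 = 427575.5759 W

427575.5759 W


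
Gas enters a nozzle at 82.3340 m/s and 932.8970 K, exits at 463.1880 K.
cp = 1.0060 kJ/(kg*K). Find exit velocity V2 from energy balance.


dT = 469.7090 K
2*cp*1000*dT = 945054.5080
V1^2 = 6778.8876
V2 = sqrt(951833.3956) = 975.6195 m/s

975.6195 m/s


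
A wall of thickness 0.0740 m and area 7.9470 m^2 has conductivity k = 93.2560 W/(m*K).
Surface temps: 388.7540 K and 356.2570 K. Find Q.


dT = 32.4970 K
Q = 93.2560 * 7.9470 * 32.4970 / 0.0740 = 325455.4490 W

325455.4490 W


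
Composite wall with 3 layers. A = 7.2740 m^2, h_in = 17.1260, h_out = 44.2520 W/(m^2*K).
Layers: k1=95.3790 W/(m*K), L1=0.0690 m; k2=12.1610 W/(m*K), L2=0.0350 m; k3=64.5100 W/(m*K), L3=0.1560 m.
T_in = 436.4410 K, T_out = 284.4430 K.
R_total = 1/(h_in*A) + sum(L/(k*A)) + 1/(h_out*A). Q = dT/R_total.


R_conv_in = 1/(17.1260*7.2740) = 0.0080
R_1 = 0.0690/(95.3790*7.2740) = 9.9454e-05
R_2 = 0.0350/(12.1610*7.2740) = 0.0004
R_3 = 0.1560/(64.5100*7.2740) = 0.0003
R_conv_out = 1/(44.2520*7.2740) = 0.0031
R_total = 0.0120 K/W
Q = 151.9980 / 0.0120 = 12707.2165 W

R_total = 0.0120 K/W, Q = 12707.2165 W


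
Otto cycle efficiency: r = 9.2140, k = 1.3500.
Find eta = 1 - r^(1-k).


r^(k-1) = 2.1755
eta = 1 - 1/2.1755 = 0.5403 = 54.0333%

54.0333%


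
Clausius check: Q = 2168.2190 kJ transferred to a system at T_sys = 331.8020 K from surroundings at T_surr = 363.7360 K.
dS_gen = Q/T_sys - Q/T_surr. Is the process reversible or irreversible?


dS_sys = 2168.2190/331.8020 = 6.5347 kJ/K
dS_surr = -2168.2190/363.7360 = -5.9610 kJ/K
dS_gen = 6.5347 - 5.9610 = 0.5737 kJ/K (irreversible)

dS_gen = 0.5737 kJ/K, irreversible


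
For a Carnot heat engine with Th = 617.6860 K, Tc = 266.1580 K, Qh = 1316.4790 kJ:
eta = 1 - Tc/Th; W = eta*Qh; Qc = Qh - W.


eta = 1 - 266.1580/617.6860 = 0.5691
W = 0.5691 * 1316.4790 = 749.2144 kJ
Qc = 1316.4790 - 749.2144 = 567.2646 kJ

eta = 56.9105%, W = 749.2144 kJ, Qc = 567.2646 kJ


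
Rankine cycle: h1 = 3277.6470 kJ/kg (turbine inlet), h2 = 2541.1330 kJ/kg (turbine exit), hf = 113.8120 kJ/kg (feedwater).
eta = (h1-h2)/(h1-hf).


W = 736.5140 kJ/kg
Q_in = 3163.8350 kJ/kg
eta = 0.2328 = 23.2792%

eta = 23.2792%


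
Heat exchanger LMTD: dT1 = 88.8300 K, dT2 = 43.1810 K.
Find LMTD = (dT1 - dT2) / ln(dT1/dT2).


dT1/dT2 = 2.0572
ln(dT1/dT2) = 0.7213
LMTD = 45.6490 / 0.7213 = 63.2850 K

63.2850 K


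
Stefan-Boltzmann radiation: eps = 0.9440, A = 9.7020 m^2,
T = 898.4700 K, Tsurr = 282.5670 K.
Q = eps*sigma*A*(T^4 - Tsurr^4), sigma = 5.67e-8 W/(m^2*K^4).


T^4 = 6.5165e+11
Tsurr^4 = 6.3751e+09
Q = 0.9440 * 5.67e-8 * 9.7020 * 6.4527e+11 = 335089.6622 W

335089.6622 W


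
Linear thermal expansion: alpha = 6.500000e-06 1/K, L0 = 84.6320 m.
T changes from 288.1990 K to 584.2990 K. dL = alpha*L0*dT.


dT = 296.1000 K
dL = 6.500000e-06 * 84.6320 * 296.1000 = 0.162887 m
L_final = 84.794887 m

dL = 0.162887 m


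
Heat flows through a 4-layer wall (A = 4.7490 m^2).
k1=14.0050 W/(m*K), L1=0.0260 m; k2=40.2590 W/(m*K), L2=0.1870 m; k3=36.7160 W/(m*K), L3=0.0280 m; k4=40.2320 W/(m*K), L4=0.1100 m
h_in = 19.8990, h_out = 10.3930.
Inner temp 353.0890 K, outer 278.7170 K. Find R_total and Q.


R_conv_in = 1/(19.8990*4.7490) = 0.0106
R_1 = 0.0260/(14.0050*4.7490) = 0.0004
R_2 = 0.1870/(40.2590*4.7490) = 0.0010
R_3 = 0.0280/(36.7160*4.7490) = 0.0002
R_4 = 0.1100/(40.2320*4.7490) = 0.0006
R_conv_out = 1/(10.3930*4.7490) = 0.0203
R_total = 0.0329 K/W
Q = 74.3720 / 0.0329 = 2257.2467 W

R_total = 0.0329 K/W, Q = 2257.2467 W


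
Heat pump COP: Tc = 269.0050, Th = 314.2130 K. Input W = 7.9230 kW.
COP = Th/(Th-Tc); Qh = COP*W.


COP = 314.2130 / 45.2080 = 6.9504
Qh = 6.9504 * 7.9230 = 55.0679 kW

COP = 6.9504, Qh = 55.0679 kW


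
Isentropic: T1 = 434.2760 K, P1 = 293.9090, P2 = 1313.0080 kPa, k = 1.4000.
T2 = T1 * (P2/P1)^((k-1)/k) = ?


(k-1)/k = 0.2857
(P2/P1)^exp = 1.5337
T2 = 434.2760 * 1.5337 = 666.0329 K

666.0329 K


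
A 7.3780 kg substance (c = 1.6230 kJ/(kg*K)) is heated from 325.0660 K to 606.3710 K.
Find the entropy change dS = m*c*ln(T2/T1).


T2/T1 = 1.8654
ln(T2/T1) = 0.6235
dS = 7.3780 * 1.6230 * 0.6235 = 7.4657 kJ/K

7.4657 kJ/K


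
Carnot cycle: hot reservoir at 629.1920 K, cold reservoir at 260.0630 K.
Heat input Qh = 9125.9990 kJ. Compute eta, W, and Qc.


eta = 1 - 260.0630/629.1920 = 0.5867
W = 0.5867 * 9125.9990 = 5353.9633 kJ
Qc = 9125.9990 - 5353.9633 = 3772.0357 kJ

eta = 58.6671%, W = 5353.9633 kJ, Qc = 3772.0357 kJ


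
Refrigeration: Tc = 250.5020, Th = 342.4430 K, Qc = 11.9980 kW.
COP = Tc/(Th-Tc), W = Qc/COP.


COP = 250.5020 / 91.9410 = 2.7246
W = 11.9980 / 2.7246 = 4.4036 kW

COP = 2.7246, W = 4.4036 kW


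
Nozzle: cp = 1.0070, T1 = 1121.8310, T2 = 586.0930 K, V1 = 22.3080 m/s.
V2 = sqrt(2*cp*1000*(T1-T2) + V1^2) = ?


dT = 535.7380 K
2*cp*1000*dT = 1078976.3320
V1^2 = 497.6469
V2 = sqrt(1079473.9789) = 1038.9774 m/s

1038.9774 m/s


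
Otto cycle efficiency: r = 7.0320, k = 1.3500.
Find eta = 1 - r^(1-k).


r^(k-1) = 1.9791
eta = 1 - 1/1.9791 = 0.4947 = 49.4731%

49.4731%


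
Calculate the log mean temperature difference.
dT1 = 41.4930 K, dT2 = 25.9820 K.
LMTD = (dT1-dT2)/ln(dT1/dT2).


dT1/dT2 = 1.5970
ln(dT1/dT2) = 0.4681
LMTD = 15.5110 / 0.4681 = 33.1346 K

33.1346 K


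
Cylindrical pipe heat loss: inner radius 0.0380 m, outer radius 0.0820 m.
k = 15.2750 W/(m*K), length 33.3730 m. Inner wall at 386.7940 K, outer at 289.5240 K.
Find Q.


dT = 97.2700 K
ln(ro/ri) = 0.7691
Q = 2*pi*15.2750*33.3730*97.2700 / 0.7691 = 405073.4294 W

405073.4294 W


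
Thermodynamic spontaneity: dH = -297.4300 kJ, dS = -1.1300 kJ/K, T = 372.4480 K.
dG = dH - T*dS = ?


T*dS = 372.4480 * -1.1300 = -420.8662 kJ
dG = -297.4300 + 420.8662 = 123.4362 kJ (non-spontaneous)

dG = 123.4362 kJ, non-spontaneous


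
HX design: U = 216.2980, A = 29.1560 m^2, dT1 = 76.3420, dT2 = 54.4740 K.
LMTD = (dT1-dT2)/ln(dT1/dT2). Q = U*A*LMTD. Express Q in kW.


LMTD = 64.7941 K
Q = 216.2980 * 29.1560 * 64.7941 = 408616.6803 W = 408.6167 kW

408.6167 kW


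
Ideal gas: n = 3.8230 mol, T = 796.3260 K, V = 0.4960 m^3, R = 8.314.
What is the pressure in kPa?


P = nRT/V = 3.8230 * 8.314 * 796.3260 / 0.4960
= 25310.7616 / 0.4960 = 51029.7614 Pa = 51.0298 kPa

51.0298 kPa


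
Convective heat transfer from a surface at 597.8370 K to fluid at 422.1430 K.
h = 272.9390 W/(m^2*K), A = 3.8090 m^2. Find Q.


dT = 175.6940 K
Q = 272.9390 * 3.8090 * 175.6940 = 182655.8134 W

182655.8134 W


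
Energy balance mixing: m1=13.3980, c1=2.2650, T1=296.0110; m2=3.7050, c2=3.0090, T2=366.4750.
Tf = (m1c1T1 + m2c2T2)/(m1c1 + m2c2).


num = 13068.4787
den = 41.4948
Tf = 314.9424 K

314.9424 K


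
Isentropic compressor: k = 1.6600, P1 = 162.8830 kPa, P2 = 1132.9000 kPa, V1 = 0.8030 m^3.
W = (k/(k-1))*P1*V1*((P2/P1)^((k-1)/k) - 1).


(k-1)/k = 0.3976
(P2/P1)^exp = 2.1622
W = 2.5152 * 162.8830 * 0.8030 * (2.1622 - 1) = 382.3295 kJ

382.3295 kJ


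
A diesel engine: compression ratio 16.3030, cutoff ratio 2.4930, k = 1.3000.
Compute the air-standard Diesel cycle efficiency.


r^(k-1) = 2.3104
rc^k = 3.2790
eta = 0.4918 = 49.1773%

49.1773%


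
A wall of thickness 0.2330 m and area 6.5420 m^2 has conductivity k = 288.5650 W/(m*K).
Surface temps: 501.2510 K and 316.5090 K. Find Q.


dT = 184.7420 K
Q = 288.5650 * 6.5420 * 184.7420 / 0.2330 = 1496800.4814 W

1496800.4814 W


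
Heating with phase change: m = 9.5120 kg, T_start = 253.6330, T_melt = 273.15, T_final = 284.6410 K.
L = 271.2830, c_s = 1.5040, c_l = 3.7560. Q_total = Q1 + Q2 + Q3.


Q1 (sensible, solid) = 9.5120 * 1.5040 * 19.5170 = 279.2111 kJ
Q2 (latent) = 9.5120 * 271.2830 = 2580.4439 kJ
Q3 (sensible, liquid) = 9.5120 * 3.7560 * 11.4910 = 410.5398 kJ
Q_total = 3270.1948 kJ

3270.1948 kJ


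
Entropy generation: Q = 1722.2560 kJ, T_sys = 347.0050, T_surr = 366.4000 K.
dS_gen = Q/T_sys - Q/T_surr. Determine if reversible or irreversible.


dS_sys = 1722.2560/347.0050 = 4.9632 kJ/K
dS_surr = -1722.2560/366.4000 = -4.7005 kJ/K
dS_gen = 4.9632 - 4.7005 = 0.2627 kJ/K (irreversible)

dS_gen = 0.2627 kJ/K, irreversible


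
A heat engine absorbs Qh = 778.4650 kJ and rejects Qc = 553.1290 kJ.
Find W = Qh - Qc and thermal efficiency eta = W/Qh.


W = 778.4650 - 553.1290 = 225.3360 kJ
eta = 225.3360 / 778.4650 = 0.2895 = 28.9462%

W = 225.3360 kJ, eta = 28.9462%


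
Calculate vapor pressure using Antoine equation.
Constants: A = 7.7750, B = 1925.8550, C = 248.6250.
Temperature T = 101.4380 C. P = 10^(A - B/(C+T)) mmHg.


C+T = 350.0630
B/(C+T) = 5.5015
log10(P) = 7.7750 - 5.5015 = 2.2735
P = 10^2.2735 = 187.7359 mmHg

187.7359 mmHg


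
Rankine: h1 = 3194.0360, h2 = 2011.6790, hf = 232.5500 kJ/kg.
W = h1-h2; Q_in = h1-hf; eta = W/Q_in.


W = 1182.3570 kJ/kg
Q_in = 2961.4860 kJ/kg
eta = 0.3992 = 39.9245%

eta = 39.9245%


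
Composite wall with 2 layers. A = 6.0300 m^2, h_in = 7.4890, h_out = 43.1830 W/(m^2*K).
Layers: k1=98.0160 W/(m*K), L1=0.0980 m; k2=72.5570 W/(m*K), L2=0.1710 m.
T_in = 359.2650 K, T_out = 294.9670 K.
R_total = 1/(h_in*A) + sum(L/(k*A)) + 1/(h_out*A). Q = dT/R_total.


R_conv_in = 1/(7.4890*6.0300) = 0.0221
R_1 = 0.0980/(98.0160*6.0300) = 0.0002
R_2 = 0.1710/(72.5570*6.0300) = 0.0004
R_conv_out = 1/(43.1830*6.0300) = 0.0038
R_total = 0.0265 K/W
Q = 64.2980 / 0.0265 = 2422.5792 W

R_total = 0.0265 K/W, Q = 2422.5792 W


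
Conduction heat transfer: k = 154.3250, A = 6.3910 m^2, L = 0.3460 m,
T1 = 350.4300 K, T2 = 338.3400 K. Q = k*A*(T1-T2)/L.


dT = 12.0900 K
Q = 154.3250 * 6.3910 * 12.0900 / 0.3460 = 34463.1766 W

34463.1766 W


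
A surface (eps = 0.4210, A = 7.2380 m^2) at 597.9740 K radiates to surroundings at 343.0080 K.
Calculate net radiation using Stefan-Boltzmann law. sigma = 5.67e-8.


T^4 = 1.2786e+11
Tsurr^4 = 1.3843e+10
Q = 0.4210 * 5.67e-8 * 7.2380 * 1.1402e+11 = 19699.2089 W

19699.2089 W


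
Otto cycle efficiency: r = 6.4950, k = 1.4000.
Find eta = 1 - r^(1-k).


r^(k-1) = 2.1136
eta = 1 - 1/2.1136 = 0.5269 = 52.6883%

52.6883%


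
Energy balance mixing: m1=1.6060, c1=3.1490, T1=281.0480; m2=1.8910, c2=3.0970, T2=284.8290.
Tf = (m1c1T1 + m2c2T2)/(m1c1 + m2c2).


num = 3089.4226
den = 10.9137
Tf = 283.0769 K

283.0769 K


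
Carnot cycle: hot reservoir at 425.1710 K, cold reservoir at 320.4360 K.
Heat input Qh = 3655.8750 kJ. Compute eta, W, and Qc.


eta = 1 - 320.4360/425.1710 = 0.2463
W = 0.2463 * 3655.8750 = 900.5743 kJ
Qc = 3655.8750 - 900.5743 = 2755.3007 kJ

eta = 24.6336%, W = 900.5743 kJ, Qc = 2755.3007 kJ


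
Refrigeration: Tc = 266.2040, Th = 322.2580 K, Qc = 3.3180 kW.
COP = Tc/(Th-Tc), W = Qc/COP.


COP = 266.2040 / 56.0540 = 4.7491
W = 3.3180 / 4.7491 = 0.6987 kW

COP = 4.7491, W = 0.6987 kW


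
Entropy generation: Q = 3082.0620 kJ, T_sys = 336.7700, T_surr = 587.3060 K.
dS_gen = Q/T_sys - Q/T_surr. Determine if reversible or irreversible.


dS_sys = 3082.0620/336.7700 = 9.1518 kJ/K
dS_surr = -3082.0620/587.3060 = -5.2478 kJ/K
dS_gen = 9.1518 - 5.2478 = 3.9040 kJ/K (irreversible)

dS_gen = 3.9040 kJ/K, irreversible


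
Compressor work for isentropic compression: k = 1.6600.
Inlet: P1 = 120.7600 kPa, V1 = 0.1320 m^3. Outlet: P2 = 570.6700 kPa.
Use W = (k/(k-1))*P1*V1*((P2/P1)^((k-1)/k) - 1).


(k-1)/k = 0.3976
(P2/P1)^exp = 1.8542
W = 2.5152 * 120.7600 * 0.1320 * (1.8542 - 1) = 34.2474 kJ

34.2474 kJ


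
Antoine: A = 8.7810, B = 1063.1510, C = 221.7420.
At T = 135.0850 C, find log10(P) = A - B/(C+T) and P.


C+T = 356.8270
B/(C+T) = 2.9795
log10(P) = 8.7810 - 2.9795 = 5.8015
P = 10^5.8015 = 633201.8390 mmHg

633201.8390 mmHg


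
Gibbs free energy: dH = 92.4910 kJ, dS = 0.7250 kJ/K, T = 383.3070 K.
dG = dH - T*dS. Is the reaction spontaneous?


T*dS = 383.3070 * 0.7250 = 277.8976 kJ
dG = 92.4910 - 277.8976 = -185.4066 kJ (spontaneous)

dG = -185.4066 kJ, spontaneous


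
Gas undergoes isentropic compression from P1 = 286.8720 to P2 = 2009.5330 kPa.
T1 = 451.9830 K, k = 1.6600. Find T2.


(k-1)/k = 0.3976
(P2/P1)^exp = 2.1683
T2 = 451.9830 * 2.1683 = 980.0489 K

980.0489 K


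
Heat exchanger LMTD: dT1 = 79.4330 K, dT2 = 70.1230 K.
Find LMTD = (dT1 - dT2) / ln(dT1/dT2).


dT1/dT2 = 1.1328
ln(dT1/dT2) = 0.1247
LMTD = 9.3100 / 0.1247 = 74.6813 K

74.6813 K


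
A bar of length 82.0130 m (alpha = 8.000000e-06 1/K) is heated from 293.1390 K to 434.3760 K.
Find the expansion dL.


dT = 141.2370 K
dL = 8.000000e-06 * 82.0130 * 141.2370 = 0.092666 m
L_final = 82.105666 m

dL = 0.092666 m


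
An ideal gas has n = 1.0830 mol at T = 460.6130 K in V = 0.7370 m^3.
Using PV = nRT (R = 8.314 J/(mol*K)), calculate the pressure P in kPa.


P = nRT/V = 1.0830 * 8.314 * 460.6130 / 0.7370
= 4147.3880 / 0.7370 = 5627.3921 Pa = 5.6274 kPa

5.6274 kPa


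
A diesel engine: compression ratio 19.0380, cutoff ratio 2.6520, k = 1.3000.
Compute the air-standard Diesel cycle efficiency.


r^(k-1) = 2.4204
rc^k = 3.5534
eta = 0.5088 = 50.8774%

50.8774%


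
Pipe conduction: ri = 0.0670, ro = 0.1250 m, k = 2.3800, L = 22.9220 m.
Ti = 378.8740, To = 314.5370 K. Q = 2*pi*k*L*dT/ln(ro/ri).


dT = 64.3370 K
ln(ro/ri) = 0.6236
Q = 2*pi*2.3800*22.9220*64.3370 / 0.6236 = 35363.0183 W

35363.0183 W


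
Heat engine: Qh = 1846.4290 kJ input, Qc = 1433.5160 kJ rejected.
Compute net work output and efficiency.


W = 1846.4290 - 1433.5160 = 412.9130 kJ
eta = 412.9130 / 1846.4290 = 0.2236 = 22.3628%

W = 412.9130 kJ, eta = 22.3628%


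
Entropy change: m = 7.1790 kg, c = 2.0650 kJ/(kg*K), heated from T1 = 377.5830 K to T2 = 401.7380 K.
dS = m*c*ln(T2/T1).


T2/T1 = 1.0640
ln(T2/T1) = 0.0620
dS = 7.1790 * 2.0650 * 0.0620 = 0.9193 kJ/K

0.9193 kJ/K


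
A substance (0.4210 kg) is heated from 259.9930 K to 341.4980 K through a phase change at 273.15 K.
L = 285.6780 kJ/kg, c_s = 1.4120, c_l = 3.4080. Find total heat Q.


Q1 (sensible, solid) = 0.4210 * 1.4120 * 13.1570 = 7.8212 kJ
Q2 (latent) = 0.4210 * 285.6780 = 120.2704 kJ
Q3 (sensible, liquid) = 0.4210 * 3.4080 * 68.3480 = 98.0635 kJ
Q_total = 226.1552 kJ

226.1552 kJ


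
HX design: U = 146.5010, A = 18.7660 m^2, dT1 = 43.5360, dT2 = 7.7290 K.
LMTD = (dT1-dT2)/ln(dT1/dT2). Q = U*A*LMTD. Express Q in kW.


LMTD = 20.7143 K
Q = 146.5010 * 18.7660 * 20.7143 = 56948.6646 W = 56.9487 kW

56.9487 kW


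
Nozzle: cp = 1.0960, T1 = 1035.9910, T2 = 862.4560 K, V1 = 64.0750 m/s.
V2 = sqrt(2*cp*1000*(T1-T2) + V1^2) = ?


dT = 173.5350 K
2*cp*1000*dT = 380388.7200
V1^2 = 4105.6056
V2 = sqrt(384494.3256) = 620.0761 m/s

620.0761 m/s


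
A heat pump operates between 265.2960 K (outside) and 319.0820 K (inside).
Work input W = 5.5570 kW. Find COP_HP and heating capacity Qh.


COP = 319.0820 / 53.7860 = 5.9324
Qh = 5.9324 * 5.5570 = 32.9665 kW

COP = 5.9324, Qh = 32.9665 kW


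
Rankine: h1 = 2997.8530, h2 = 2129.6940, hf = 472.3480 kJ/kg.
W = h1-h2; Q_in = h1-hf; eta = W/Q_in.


W = 868.1590 kJ/kg
Q_in = 2525.5050 kJ/kg
eta = 0.3438 = 34.3757%

eta = 34.3757%


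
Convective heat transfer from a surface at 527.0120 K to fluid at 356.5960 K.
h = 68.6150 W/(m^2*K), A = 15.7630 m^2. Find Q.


dT = 170.4160 K
Q = 68.6150 * 15.7630 * 170.4160 = 184318.2382 W

184318.2382 W


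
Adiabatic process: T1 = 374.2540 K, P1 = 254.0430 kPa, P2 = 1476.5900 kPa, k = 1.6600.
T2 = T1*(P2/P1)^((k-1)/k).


(k-1)/k = 0.3976
(P2/P1)^exp = 2.0133
T2 = 374.2540 * 2.0133 = 753.4696 K

753.4696 K


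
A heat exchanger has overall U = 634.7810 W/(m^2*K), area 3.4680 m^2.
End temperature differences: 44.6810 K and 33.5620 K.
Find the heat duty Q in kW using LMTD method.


LMTD = 38.8567 K
Q = 634.7810 * 3.4680 * 38.8567 = 85539.9709 W = 85.5400 kW

85.5400 kW


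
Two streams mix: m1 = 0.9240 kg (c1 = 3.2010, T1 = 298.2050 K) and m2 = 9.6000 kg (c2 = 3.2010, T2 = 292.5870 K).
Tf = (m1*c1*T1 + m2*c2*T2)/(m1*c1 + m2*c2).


num = 9873.0896
den = 33.6873
Tf = 293.0803 K

293.0803 K


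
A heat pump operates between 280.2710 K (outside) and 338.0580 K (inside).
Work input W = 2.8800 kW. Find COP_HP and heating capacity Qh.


COP = 338.0580 / 57.7870 = 5.8501
Qh = 5.8501 * 2.8800 = 16.8482 kW

COP = 5.8501, Qh = 16.8482 kW


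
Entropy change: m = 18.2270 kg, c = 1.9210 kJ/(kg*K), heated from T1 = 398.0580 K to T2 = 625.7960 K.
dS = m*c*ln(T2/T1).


T2/T1 = 1.5721
ln(T2/T1) = 0.4524
dS = 18.2270 * 1.9210 * 0.4524 = 15.8413 kJ/K

15.8413 kJ/K


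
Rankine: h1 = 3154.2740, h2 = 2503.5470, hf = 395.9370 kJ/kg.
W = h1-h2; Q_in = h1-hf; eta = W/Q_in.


W = 650.7270 kJ/kg
Q_in = 2758.3370 kJ/kg
eta = 0.2359 = 23.5913%

eta = 23.5913%


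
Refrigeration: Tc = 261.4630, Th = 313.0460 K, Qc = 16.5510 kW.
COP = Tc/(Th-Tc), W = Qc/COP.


COP = 261.4630 / 51.5830 = 5.0688
W = 16.5510 / 5.0688 = 3.2653 kW

COP = 5.0688, W = 3.2653 kW


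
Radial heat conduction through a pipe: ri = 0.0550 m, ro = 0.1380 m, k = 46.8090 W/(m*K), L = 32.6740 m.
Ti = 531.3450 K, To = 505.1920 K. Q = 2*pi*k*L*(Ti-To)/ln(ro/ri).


dT = 26.1530 K
ln(ro/ri) = 0.9199
Q = 2*pi*46.8090*32.6740*26.1530 / 0.9199 = 273201.2947 W

273201.2947 W


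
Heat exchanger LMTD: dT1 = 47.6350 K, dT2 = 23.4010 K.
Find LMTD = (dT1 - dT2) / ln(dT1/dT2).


dT1/dT2 = 2.0356
ln(dT1/dT2) = 0.7108
LMTD = 24.2340 / 0.7108 = 34.0945 K

34.0945 K


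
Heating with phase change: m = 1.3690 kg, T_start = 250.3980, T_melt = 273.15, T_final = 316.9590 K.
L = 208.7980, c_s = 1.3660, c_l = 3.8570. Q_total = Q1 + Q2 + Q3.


Q1 (sensible, solid) = 1.3690 * 1.3660 * 22.7520 = 42.5475 kJ
Q2 (latent) = 1.3690 * 208.7980 = 285.8445 kJ
Q3 (sensible, liquid) = 1.3690 * 3.8570 * 43.8090 = 231.3217 kJ
Q_total = 559.7137 kJ

559.7137 kJ


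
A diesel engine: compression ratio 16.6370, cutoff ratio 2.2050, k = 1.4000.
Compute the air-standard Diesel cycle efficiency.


r^(k-1) = 3.0791
rc^k = 3.0253
eta = 0.6101 = 61.0103%

61.0103%


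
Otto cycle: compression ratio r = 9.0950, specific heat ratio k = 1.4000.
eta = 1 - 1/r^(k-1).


r^(k-1) = 2.4184
eta = 1 - 1/2.4184 = 0.5865 = 58.6497%

58.6497%


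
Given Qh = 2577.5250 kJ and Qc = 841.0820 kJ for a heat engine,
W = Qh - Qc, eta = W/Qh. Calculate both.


W = 2577.5250 - 841.0820 = 1736.4430 kJ
eta = 1736.4430 / 2577.5250 = 0.6737 = 67.3686%

W = 1736.4430 kJ, eta = 67.3686%


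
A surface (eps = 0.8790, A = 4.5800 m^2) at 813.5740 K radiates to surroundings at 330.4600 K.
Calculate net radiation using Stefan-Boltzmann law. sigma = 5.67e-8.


T^4 = 4.3812e+11
Tsurr^4 = 1.1925e+10
Q = 0.8790 * 5.67e-8 * 4.5800 * 4.2619e+11 = 97283.7518 W

97283.7518 W


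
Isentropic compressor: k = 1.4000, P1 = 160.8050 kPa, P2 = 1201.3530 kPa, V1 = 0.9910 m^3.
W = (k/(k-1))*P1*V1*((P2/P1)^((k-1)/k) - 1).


(k-1)/k = 0.2857
(P2/P1)^exp = 1.7764
W = 3.5000 * 160.8050 * 0.9910 * (1.7764 - 1) = 433.0247 kJ

433.0247 kJ


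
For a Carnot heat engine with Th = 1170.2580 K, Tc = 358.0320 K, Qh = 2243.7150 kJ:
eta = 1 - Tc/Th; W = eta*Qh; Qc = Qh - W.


eta = 1 - 358.0320/1170.2580 = 0.6941
W = 0.6941 * 2243.7150 = 1557.2666 kJ
Qc = 2243.7150 - 1557.2666 = 686.4484 kJ

eta = 69.4057%, W = 1557.2666 kJ, Qc = 686.4484 kJ


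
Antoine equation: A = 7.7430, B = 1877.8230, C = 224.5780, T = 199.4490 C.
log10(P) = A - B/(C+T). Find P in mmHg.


C+T = 424.0270
B/(C+T) = 4.4285
log10(P) = 7.7430 - 4.4285 = 3.3145
P = 10^3.3145 = 2062.7860 mmHg

2062.7860 mmHg


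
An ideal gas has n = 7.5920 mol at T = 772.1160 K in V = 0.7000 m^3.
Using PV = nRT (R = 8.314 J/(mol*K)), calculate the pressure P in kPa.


P = nRT/V = 7.5920 * 8.314 * 772.1160 / 0.7000
= 48735.8754 / 0.7000 = 69622.6792 Pa = 69.6227 kPa

69.6227 kPa


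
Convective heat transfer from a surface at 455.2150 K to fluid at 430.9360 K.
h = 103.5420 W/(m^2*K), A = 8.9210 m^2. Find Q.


dT = 24.2790 K
Q = 103.5420 * 8.9210 * 24.2790 = 22426.4682 W

22426.4682 W


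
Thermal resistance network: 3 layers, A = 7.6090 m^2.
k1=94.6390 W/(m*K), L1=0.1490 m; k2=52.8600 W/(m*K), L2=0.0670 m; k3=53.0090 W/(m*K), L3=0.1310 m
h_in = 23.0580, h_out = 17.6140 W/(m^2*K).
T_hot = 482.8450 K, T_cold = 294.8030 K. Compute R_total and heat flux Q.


R_conv_in = 1/(23.0580*7.6090) = 0.0057
R_1 = 0.1490/(94.6390*7.6090) = 0.0002
R_2 = 0.0670/(52.8600*7.6090) = 0.0002
R_3 = 0.1310/(53.0090*7.6090) = 0.0003
R_conv_out = 1/(17.6140*7.6090) = 0.0075
R_total = 0.0139 K/W
Q = 188.0420 / 0.0139 = 13567.9697 W

R_total = 0.0139 K/W, Q = 13567.9697 W


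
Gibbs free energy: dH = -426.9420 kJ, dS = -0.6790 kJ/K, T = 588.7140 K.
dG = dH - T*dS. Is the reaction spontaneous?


T*dS = 588.7140 * -0.6790 = -399.7368 kJ
dG = -426.9420 + 399.7368 = -27.2052 kJ (spontaneous)

dG = -27.2052 kJ, spontaneous


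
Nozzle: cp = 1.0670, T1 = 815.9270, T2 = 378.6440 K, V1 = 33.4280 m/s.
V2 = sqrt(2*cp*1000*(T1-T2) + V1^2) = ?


dT = 437.2830 K
2*cp*1000*dT = 933161.9220
V1^2 = 1117.4312
V2 = sqrt(934279.3532) = 966.5813 m/s

966.5813 m/s


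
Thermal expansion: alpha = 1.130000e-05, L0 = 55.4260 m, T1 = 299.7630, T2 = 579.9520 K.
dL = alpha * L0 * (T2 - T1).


dT = 280.1890 K
dL = 1.130000e-05 * 55.4260 * 280.1890 = 0.175486 m
L_final = 55.601486 m

dL = 0.175486 m


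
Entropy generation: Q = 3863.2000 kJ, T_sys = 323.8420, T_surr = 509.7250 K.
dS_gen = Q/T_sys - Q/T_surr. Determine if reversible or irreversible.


dS_sys = 3863.2000/323.8420 = 11.9293 kJ/K
dS_surr = -3863.2000/509.7250 = -7.5790 kJ/K
dS_gen = 11.9293 - 7.5790 = 4.3503 kJ/K (irreversible)

dS_gen = 4.3503 kJ/K, irreversible


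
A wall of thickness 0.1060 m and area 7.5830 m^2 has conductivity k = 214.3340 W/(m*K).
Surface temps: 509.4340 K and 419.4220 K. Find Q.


dT = 90.0120 K
Q = 214.3340 * 7.5830 * 90.0120 / 0.1060 = 1380151.2124 W

1380151.2124 W


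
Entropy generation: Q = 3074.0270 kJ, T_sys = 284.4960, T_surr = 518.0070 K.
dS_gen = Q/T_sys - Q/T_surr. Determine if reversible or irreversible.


dS_sys = 3074.0270/284.4960 = 10.8052 kJ/K
dS_surr = -3074.0270/518.0070 = -5.9343 kJ/K
dS_gen = 10.8052 - 5.9343 = 4.8708 kJ/K (irreversible)

dS_gen = 4.8708 kJ/K, irreversible


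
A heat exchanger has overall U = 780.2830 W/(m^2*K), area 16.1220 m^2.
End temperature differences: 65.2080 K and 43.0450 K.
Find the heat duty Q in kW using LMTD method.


LMTD = 53.3616 K
Q = 780.2830 * 16.1220 * 53.3616 = 671274.1881 W = 671.2742 kW

671.2742 kW


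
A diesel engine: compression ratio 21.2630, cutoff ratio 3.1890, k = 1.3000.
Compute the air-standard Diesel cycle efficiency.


r^(k-1) = 2.5020
rc^k = 4.5160
eta = 0.5062 = 50.6180%

50.6180%


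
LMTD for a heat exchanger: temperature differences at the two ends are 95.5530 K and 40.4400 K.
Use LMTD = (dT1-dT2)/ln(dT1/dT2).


dT1/dT2 = 2.3628
ln(dT1/dT2) = 0.8599
LMTD = 55.1130 / 0.8599 = 64.0952 K

64.0952 K


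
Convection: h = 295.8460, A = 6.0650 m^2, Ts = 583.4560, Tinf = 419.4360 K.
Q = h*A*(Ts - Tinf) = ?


dT = 164.0200 K
Q = 295.8460 * 6.0650 * 164.0200 = 294302.0685 W

294302.0685 W


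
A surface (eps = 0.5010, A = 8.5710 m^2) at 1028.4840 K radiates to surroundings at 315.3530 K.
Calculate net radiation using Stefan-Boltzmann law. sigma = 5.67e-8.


T^4 = 1.1189e+12
Tsurr^4 = 9.8898e+09
Q = 0.5010 * 5.67e-8 * 8.5710 * 1.1090e+12 = 270014.2550 W

270014.2550 W


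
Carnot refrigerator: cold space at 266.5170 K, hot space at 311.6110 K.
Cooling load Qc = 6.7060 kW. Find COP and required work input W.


COP = 266.5170 / 45.0940 = 5.9103
W = 6.7060 / 5.9103 = 1.1346 kW

COP = 5.9103, W = 1.1346 kW
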